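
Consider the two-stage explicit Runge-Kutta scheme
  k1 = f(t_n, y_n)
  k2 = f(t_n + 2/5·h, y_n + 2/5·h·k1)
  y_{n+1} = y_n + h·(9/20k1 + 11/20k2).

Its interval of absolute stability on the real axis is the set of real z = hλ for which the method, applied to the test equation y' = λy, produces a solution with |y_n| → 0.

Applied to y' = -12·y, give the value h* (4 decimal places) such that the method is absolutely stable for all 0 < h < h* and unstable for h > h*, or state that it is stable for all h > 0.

With y'=λy (z=hλ):
  k1=λy_n ⇒ h·k1=z·y_n;  k2=λ(1+2/5z)y_n ⇒ h·k2=z(1+2/5z)y_n
  y_{n+1}/y_n = 1 + 9/20z + 11/20z(1+2/5z) = 1 + z + 11/50z²
  Hence R(z) = 1 + z + 11/50z².

Boundary: |R(x)|=1, x<0.
x=-0.96: |R|=0.2428
R=1: x+11/50x²=0 ⇒ x=−50/11=-4.5455; min R=1−1/(4·11/50)=-0.1364>−1
Confirm numerically:
  x=-4.164: |R|=0.65056 <1
  x=-3.660: |R|=0.28703 <1
  x=-3.194: |R|=0.05036 <1
  x=-5.096: |R|=1.61723 >1
  x=-5.058: |R|=1.57034 >1
  x=-4.606: |R|=1.06135 >1
So |R|<1 on (-4.5455, 0).

(-4.5455,0); λ=-12 ⇒ h* = (50/11)/12 = 0.3788.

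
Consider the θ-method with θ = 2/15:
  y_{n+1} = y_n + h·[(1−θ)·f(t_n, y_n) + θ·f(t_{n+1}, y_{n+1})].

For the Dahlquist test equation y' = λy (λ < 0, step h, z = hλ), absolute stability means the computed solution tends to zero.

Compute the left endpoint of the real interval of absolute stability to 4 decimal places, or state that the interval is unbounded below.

left endpoint -2.7273.

Test eqn y'=λy, z=hλ:
  y_{n+1} = y_n + z·[13/15·y_n + 2/15·y_{n+1}] ⇒ (1 − 2/15z)y_{n+1} = (1 + 13/15z)y_n
  so R(z) = (1 + 13/15z)/(1 − 2/15z).

Solve |R(x)|<1 on ℝ⁻.
x=-1.18: |R|=0.0196
R=−1: 1+13/15x = −1+2/15x ⇒ -11/15x=2 ⇒ x=2/(-11/15)=-2.7273
Confirm numerically:
  x=-2.602: |R|=0.93180 <1
  x=-2.039: |R|=0.60316 <1
  x=-1.800: |R|=0.45161 <1
  x=-3.209: |R|=1.24741 >1
  x=-3.052: |R|=1.16926 >1
  x=-2.781: |R|=1.02874 >1
So |R|<1 on (-2.7273, 0).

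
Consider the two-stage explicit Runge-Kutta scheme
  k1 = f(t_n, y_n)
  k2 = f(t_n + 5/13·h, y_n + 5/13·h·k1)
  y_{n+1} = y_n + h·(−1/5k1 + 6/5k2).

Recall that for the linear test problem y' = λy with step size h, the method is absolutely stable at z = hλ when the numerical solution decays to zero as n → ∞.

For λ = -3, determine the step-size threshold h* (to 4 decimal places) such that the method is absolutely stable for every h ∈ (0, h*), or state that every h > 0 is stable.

Set f=λy, z=hλ:
  k1=λy_n ⇒ h·k1=z·y_n;  k2=λ(1+5/13z)y_n ⇒ h·k2=z(1+5/13z)y_n
  y_{n+1}/y_n = 1 − 1/5z + 6/5z(1+5/13z) = 1 + z + 6/13z²
  so R(z) = 1 + z + 6/13z².

Find x<0 with |R(x)|<1.
x=-1.44: |R|=0.5170
R=1: x+6/13x²=0 ⇒ x=−13/6=-2.1667; min R=1−1/(4·6/13)=0.4583>−1
Confirm numerically:
  x=-1.689: |R|=0.62764 <1
  x=-1.651: |R|=0.60706 <1
  x=-1.300: |R|=0.48000 <1
  x=-2.762: |R|=1.75891 >1
  x=-2.627: |R|=1.55814 >1
  x=-2.379: |R|=1.23314 >1
Stable set (-2.1667, 0).

(-2.1667,0); λ=-3 ⇒ h* = (13/6)/3 = 0.7222.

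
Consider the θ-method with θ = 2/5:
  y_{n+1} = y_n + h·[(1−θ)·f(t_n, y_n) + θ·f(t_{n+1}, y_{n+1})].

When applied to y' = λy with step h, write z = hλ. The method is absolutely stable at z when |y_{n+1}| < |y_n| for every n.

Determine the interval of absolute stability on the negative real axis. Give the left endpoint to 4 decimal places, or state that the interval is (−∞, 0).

Set f=λy, z=hλ:
  y_{n+1} = y_n + z·[3/5·y_n + 2/5·y_{n+1}] ⇒ (1 − 2/5z)y_{n+1} = (1 + 3/5z)y_n
  Hence R(z) = (1 + 3/5z)/(1 − 2/5z).

Solve |R(x)|<1 on ℝ⁻.
x=-1.6: |R|=0.0244
R=−1: 1+3/5x = −1+2/5x ⇒ -1/5x=2 ⇒ x=2/(-1/5)=-10.0000
Confirm numerically:
  x=-6.538: |R|=0.80848 <1
  x=-5.825: |R|=0.74925 <1
  x=-4.689: |R|=0.63062 <1
  x=-10.102: |R|=1.00405 >1
  x=-10.094: |R|=1.00373 >1
  x=-10.033: |R|=1.00132 >1
Stable set (-10.0000, 0).

(-10.0000, 0).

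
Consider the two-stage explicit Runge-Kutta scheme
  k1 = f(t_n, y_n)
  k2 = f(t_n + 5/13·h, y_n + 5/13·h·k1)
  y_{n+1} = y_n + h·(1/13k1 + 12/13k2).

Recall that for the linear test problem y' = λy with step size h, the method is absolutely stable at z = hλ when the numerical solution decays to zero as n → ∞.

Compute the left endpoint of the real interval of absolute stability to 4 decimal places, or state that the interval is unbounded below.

z* = -2.8167.

On y'=λy, z=hλ:
  k1=λy_n ⇒ h·k1=z·y_n;  k2=λ(1+5/13z)y_n ⇒ h·k2=z(1+5/13z)y_n
  y_{n+1}/y_n = 1 + 1/13z + 12/13z(1+5/13z) = 1 + z + 60/169z²
  ⇒ R(z) = 1 + z + 60/169z².

Need |R(x)|<1, x<0.
x=-1.61: |R|=0.3103
R=1: x+60/169x²=0 ⇒ x=−169/60=-2.8167; min R=1−1/(4·60/169)=0.2958>−1
Confirm numerically:
  x=-2.561: |R|=0.76754 <1
  x=-2.333: |R|=0.59939 <1
  x=-2.172: |R|=0.50288 <1
  x=-1.267: |R|=0.30293 <1
  x=-3.138: |R|=1.35799 >1
  x=-2.887: |R|=1.07209 >1
So |R|<1 on (-2.8167, 0).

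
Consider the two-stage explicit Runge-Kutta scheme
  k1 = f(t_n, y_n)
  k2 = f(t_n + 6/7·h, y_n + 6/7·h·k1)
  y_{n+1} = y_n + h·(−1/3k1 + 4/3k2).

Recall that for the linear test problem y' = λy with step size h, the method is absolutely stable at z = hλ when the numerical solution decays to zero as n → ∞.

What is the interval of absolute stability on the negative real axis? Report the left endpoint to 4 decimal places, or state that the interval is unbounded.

(-0.8750, 0).

Test eqn y'=λy, z=hλ:
  k1=λy_n ⇒ h·k1=z·y_n;  k2=λ(1+6/7z)y_n ⇒ h·k2=z(1+6/7z)y_n
  y_{n+1}/y_n = 1 − 1/3z + 4/3z(1+6/7z) = 1 + z + 8/7z²
  ⇒ R(z) = 1 + z + 8/7z².

Need |R(x)|<1, x<0.
x=-1.05: |R|=1.2100
R=1: x+8/7x²=0 ⇒ x=−7/8=-0.8750; min R=1−1/(4·8/7)=0.7812>−1
Confirm numerically:
  x=-0.695: |R|=0.85703 <1
  x=-0.474: |R|=0.78277 <1
  x=-0.427: |R|=0.78138 <1
  x=-1.310: |R|=1.65126 >1
  x=-1.179: |R|=1.40962 >1
  x=-0.954: |R|=1.08613 >1
So |R|<1 on (-0.8750, 0).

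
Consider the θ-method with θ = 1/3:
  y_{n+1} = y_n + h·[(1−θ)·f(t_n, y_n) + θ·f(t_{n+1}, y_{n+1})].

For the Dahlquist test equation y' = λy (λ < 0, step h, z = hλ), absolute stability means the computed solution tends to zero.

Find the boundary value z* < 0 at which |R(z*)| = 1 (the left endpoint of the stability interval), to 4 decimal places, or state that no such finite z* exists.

With y'=λy (z=hλ):
  y_{n+1} = y_n + z·[2/3·y_n + 1/3·y_{n+1}] ⇒ (1 − 1/3z)y_{n+1} = (1 + 2/3z)y_n
  Hence R(z) = (1 + 2/3z)/(1 − 1/3z).

Boundary: |R(x)|=1, x<0.
x=-1.62: |R|=0.0519
R=−1: 1+2/3x = −1+1/3x ⇒ -1/3x=2 ⇒ x=2/(-1/3)=-6.0000
Confirm numerically:
  x=-4.837: |R|=0.85160 <1
  x=-4.633: |R|=0.82091 <1
  x=-3.550: |R|=0.62595 <1
  x=-6.335: |R|=1.03589 >1
  x=-6.044: |R|=1.00487 >1
Stable set (-6.0000, 0).

z* = -6.0000.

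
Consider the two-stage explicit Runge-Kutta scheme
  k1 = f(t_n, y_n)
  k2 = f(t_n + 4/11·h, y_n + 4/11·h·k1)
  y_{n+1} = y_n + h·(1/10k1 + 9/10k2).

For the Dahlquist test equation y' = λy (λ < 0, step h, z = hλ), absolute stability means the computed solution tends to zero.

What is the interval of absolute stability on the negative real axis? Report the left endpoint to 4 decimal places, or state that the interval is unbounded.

z∈(-3.0556,0).

With y'=λy (z=hλ):
  k1=λy_n ⇒ h·k1=z·y_n;  k2=λ(1+4/11z)y_n ⇒ h·k2=z(1+4/11z)y_n
  y_{n+1}/y_n = 1 + 1/10z + 9/10z(1+4/11z) = 1 + z + 18/55z²
  R(z) = 1 + z + 18/55z².

Boundary: |R(x)|=1, x<0.
x=-0.54: |R|=0.5554
R=1: x+18/55x²=0 ⇒ x=−55/18=-3.0556; min R=1−1/(4·18/55)=0.2361>−1
Confirm numerically:
  x=-3.026: |R|=0.97073 <1
  x=-2.940: |R|=0.88881 <1
  x=-2.317: |R|=0.43996 <1
  x=-3.348: |R|=1.32043 >1
  x=-3.160: |R|=1.10801 >1
Stable set (-3.0556, 0).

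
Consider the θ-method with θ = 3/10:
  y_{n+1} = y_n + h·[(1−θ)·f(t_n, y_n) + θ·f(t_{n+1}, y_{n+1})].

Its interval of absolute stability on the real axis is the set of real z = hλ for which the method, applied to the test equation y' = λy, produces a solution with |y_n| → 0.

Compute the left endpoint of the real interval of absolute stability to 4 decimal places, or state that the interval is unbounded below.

Test eqn y'=λy, z=hλ:
  y_{n+1} = y_n + z·[7/10·y_n + 3/10·y_{n+1}] ⇒ (1 − 3/10z)y_{n+1} = (1 + 7/10z)y_n
  Hence R(z) = (1 + 7/10z)/(1 − 3/10z).

Need |R(x)|<1, x<0.
x=-0.51: |R|=0.5577
R=−1: 1+7/10x = −1+3/10x ⇒ -2/5x=2 ⇒ x=2/(-2/5)=-5.0000
Confirm numerically:
  x=-4.045: |R|=0.82742 <1
  x=-3.323: |R|=0.66408 <1
  x=-2.302: |R|=0.36165 <1
  x=-5.520: |R|=1.07831 >1
  x=-5.262: |R|=1.04064 >1
So |R|<1 on (-5.0000, 0).

left endpoint -5.0000.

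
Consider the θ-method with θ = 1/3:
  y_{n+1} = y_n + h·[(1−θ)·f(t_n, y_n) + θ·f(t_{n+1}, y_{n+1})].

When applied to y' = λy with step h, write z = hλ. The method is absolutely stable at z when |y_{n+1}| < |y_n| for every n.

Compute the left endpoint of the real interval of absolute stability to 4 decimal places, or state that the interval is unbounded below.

Test eqn y'=λy, z=hλ:
  y_{n+1} = y_n + z·[2/3·y_n + 1/3·y_{n+1}] ⇒ (1 − 1/3z)y_{n+1} = (1 + 2/3z)y_n
  so R(z) = (1 + 2/3z)/(1 − 1/3z).

Need |R(x)|<1, x<0.
x=-1.23: |R|=0.1277
R=−1: 1+2/3x = −1+1/3x ⇒ -1/3x=2 ⇒ x=2/(-1/3)=-6.0000
Confirm numerically:
  x=-5.383: |R|=0.92640 <1
  x=-3.656: |R|=0.64784 <1
  x=-3.640: |R|=0.64458 <1
  x=-2.472: |R|=0.35526 <1
  x=-6.464: |R|=1.04903 >1
  x=-6.082: |R|=1.00903 >1
So |R|<1 on (-6.0000, 0).

left endpoint -6.0000.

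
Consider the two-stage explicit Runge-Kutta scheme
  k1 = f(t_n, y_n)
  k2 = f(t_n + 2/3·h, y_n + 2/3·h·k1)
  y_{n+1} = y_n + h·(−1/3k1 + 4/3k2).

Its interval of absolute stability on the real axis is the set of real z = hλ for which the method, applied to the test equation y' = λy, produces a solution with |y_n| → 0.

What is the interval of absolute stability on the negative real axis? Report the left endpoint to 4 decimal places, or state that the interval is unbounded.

On y'=λy, z=hλ:
  k1=λy_n ⇒ h·k1=z·y_n;  k2=λ(1+2/3z)y_n ⇒ h·k2=z(1+2/3z)y_n
  y_{n+1}/y_n = 1 − 1/3z + 4/3z(1+2/3z) = 1 + z + 8/9z²
  so R(z) = 1 + z + 8/9z².

Boundary: |R(x)|=1, x<0.
x=-1.14: |R|=1.0152
R=1: x+8/9x²=0 ⇒ x=−9/8=-1.1250; min R=1−1/(4·8/9)=0.7188>−1
Confirm numerically:
  x=-1.024: |R|=0.90807 <1
  x=-0.585: |R|=0.71920 <1
  x=-0.533: |R|=0.71952 <1
  x=-0.519: |R|=0.72043 <1
  x=-1.490: |R|=1.48342 >1
  x=-1.207: |R|=1.08798 >1
So |R|<1 on (-1.1250, 0).

(-1.1250, 0).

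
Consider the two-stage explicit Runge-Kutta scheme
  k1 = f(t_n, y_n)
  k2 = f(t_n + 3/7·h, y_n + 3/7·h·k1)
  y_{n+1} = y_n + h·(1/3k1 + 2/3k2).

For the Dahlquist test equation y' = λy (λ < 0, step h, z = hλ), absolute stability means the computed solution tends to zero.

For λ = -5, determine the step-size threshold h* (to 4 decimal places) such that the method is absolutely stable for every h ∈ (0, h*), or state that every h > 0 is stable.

Set f=λy, z=hλ:
  k1=λy_n ⇒ h·k1=z·y_n;  k2=λ(1+3/7z)y_n ⇒ h·k2=z(1+3/7z)y_n
  y_{n+1}/y_n = 1 + 1/3z + 2/3z(1+3/7z) = 1 + z + 2/7z²
  ⇒ R(z) = 1 + z + 2/7z².

Boundary: |R(x)|=1, x<0.
x=-0.33: |R|=0.7011
R=1: x+2/7x²=0 ⇒ x=−7/2=-3.5000; min R=1−1/(4·2/7)=0.1250>−1
Confirm numerically:
  x=-2.571: |R|=0.31758 <1
  x=-2.423: |R|=0.25441 <1
  x=-1.684: |R|=0.12624 <1
  x=-4.071: |R|=1.66415 >1
  x=-3.975: |R|=1.53946 >1
So |R|<1 on (-3.5000, 0).

(-3.5000,0); λ=-5 ⇒ h* = (7/2)/5 = 0.7000.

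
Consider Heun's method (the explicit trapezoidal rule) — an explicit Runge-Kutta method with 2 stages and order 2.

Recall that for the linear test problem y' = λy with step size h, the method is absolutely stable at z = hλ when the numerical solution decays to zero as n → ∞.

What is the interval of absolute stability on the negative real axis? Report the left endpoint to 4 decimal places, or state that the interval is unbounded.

(-2.0000, 0).

With y'=λy (z=hλ):
  order 2, 2-stage ⇒ R(z)=1+z+z^2/2
  (e.g. R(-1.09)=0.50405, |R|=0.50405)

Need |R(x)|<1, x<0.
x=-1.09: |R|=0.5040
|R(-2.09)|=1.0940 |R(-1.55)|=0.6513 |R(-1.19)|=0.5181
Bisect:
  x_lo=-2.4002 |R|=1.4803  x_hi=-0.2964 |R|=0.7476
  mid=-1.34828 |R|=0.56065 →hi
  mid=-1.87424 |R|=0.88215 →hi
  mid=-2.13722 |R|=1.14664 →lo
  mid=-2.00573 |R|=1.00575 →lo
  mid=-1.93999 |R|=0.94179 →hi
  mid=-1.97286 |R|=0.97323 →hi
  mid=-1.98930 |R|=0.98935 →hi
  mid=-1.99751 |R|=0.99752 →hi
  ...
  [-2.00008,-1.99995] ⇒ x*=-2.0000
Stable set (-2.0000, 0).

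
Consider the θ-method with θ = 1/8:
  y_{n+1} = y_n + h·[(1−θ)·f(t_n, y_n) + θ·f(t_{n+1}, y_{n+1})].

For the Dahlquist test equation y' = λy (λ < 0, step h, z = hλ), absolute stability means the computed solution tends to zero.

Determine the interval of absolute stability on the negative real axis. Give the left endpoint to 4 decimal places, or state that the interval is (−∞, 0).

Test eqn y'=λy, z=hλ:
  y_{n+1} = y_n + z·[7/8·y_n + 1/8·y_{n+1}] ⇒ (1 − 1/8z)y_{n+1} = (1 + 7/8z)y_n
  so R(z) = (1 + 7/8z)/(1 − 1/8z).

Boundary: |R(x)|=1, x<0.
x=-1.53: |R|=0.2844
R=−1: 1+7/8x = −1+1/8x ⇒ -3/4x=2 ⇒ x=2/(-3/4)=-2.6667
Confirm numerically:
  x=-2.253: |R|=0.75792 <1
  x=-2.243: |R|=0.75183 <1
  x=-1.593: |R|=0.32847 <1
  x=-1.497: |R|=0.26103 <1
  x=-3.034: |R|=1.19975 >1
  x=-3.011: |R|=1.18763 >1
So |R|<1 on (-2.6667, 0).

(-2.6667, 0).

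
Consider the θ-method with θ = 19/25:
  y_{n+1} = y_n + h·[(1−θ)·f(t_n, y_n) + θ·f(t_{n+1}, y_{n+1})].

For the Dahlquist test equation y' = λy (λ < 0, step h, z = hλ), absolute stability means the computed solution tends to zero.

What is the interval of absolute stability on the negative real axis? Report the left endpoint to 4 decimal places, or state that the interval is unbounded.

interval (−∞, 0).

Test eqn y'=λy, z=hλ:
  y_{n+1} = y_n + z·[6/25·y_n + 19/25·y_{n+1}] ⇒ (1 − 19/25z)y_{n+1} = (1 + 6/25z)y_n
  ⇒ R(z) = (1 + 6/25z)/(1 − 19/25z).

Find x<0 with |R(x)|<1.
x=-1.48: |R|=0.3035
x=-2: |R|=0.2063
x=-10: |R|=0.1628
x=-100: |R|=0.2987
θ=19/25≥1/2 ⇒ |1+6/25x|<|1−19/25x| ∀x<0 ⇒ interval (−∞,0).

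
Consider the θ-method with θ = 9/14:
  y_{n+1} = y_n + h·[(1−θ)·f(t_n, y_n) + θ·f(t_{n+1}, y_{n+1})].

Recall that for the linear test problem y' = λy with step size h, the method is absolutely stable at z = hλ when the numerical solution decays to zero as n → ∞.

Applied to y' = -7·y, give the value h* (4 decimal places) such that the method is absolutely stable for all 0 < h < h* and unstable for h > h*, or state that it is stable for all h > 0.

On y'=λy, z=hλ:
  y_{n+1} = y_n + z·[5/14·y_n + 9/14·y_{n+1}] ⇒ (1 − 9/14z)y_{n+1} = (1 + 5/14z)y_n
  ⇒ R(z) = (1 + 5/14z)/(1 − 9/14z).

Solve |R(x)|<1 on ℝ⁻.
x=-0.7: |R|=0.5172
x=-2: |R|=0.1250
x=-10: |R|=0.3462
x=-100: |R|=0.5317
θ=9/14≥1/2 ⇒ |1+5/14x|<|1−9/14x| ∀x<0 ⇒ interval (−∞,0).

(−∞, 0) — no finite endpoint. Any h>0 works for λ=-7.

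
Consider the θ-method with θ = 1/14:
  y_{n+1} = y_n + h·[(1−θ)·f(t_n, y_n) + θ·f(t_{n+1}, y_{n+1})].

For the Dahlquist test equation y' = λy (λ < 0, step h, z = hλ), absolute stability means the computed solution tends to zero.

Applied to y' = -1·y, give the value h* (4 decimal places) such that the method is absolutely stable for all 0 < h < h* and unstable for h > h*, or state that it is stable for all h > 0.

(-2.3333,0); λ=-1 ⇒ h* = (7/3)/1 = 2.3333.

With y'=λy (z=hλ):
  y_{n+1} = y_n + z·[13/14·y_n + 1/14·y_{n+1}] ⇒ (1 − 1/14z)y_{n+1} = (1 + 13/14z)y_n
  Hence R(z) = (1 + 13/14z)/(1 − 1/14z).

Solve |R(x)|<1 on ℝ⁻.
x=-0.61: |R|=0.4155
R=−1: 1+13/14x = −1+1/14x ⇒ -6/7x=2 ⇒ x=2/(-6/7)=-2.3333
Confirm numerically:
  x=-2.215: |R|=0.91243 <1
  x=-1.637: |R|=0.46563 <1
  x=-1.597: |R|=0.43348 <1
  x=-1.452: |R|=0.31556 <1
  x=-2.836: |R|=1.35828 >1
  x=-2.481: |R|=1.10752 >1
  x=-2.472: |R|=1.10102 >1
So |R|<1 on (-2.3333, 0).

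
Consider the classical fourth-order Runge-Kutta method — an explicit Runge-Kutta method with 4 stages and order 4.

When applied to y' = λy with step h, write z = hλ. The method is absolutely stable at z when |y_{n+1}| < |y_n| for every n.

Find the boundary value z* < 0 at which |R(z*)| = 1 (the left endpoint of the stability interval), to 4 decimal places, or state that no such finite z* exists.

Set f=λy, z=hλ:
  order 4, 4-stage ⇒ R(z)=1+z+z^2/2+z^3/6+z^4/24
  (e.g. R(-1.45)=0.27733, |R|=0.27733)

Find x<0 with |R(x)|<1.
x=-1.45: |R|=0.2773
|R(-2.72)|=0.9059 |R(-2.58)|=0.7321 |R(-2.25)|=0.4507
Bisect:
  x_lo=-3.3710 |R|=2.3068  x_hi=-0.1288 |R|=0.8791
  mid=-1.74990 |R|=0.27880 →hi
  mid=-2.56044 |R|=0.71064 →hi
  mid=-2.96570 |R|=1.30786 →lo
  mid=-2.76307 |R|=0.96701 →hi
  mid=-2.86439 |R|=1.12595 →lo
  mid=-2.81373 |R|=1.04372 →lo
  mid=-2.78840 |R|=1.00469 →lo
  mid=-2.77573 |R|=0.98568 →hi
  mid=-2.78207 |R|=0.99515 →hi
  mid=-2.78523 |R|=0.99991 →hi
  ...
  [-2.78543,-2.78523] ⇒ x*=-2.7853
So |R|<1 on (-2.7853, 0).

z* = -2.7853.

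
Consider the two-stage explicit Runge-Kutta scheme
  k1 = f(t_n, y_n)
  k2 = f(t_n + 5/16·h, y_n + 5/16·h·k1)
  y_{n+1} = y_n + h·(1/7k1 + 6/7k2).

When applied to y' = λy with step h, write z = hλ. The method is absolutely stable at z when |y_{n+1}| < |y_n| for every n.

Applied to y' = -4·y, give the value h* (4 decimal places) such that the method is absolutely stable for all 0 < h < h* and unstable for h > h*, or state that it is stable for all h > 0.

Test eqn y'=λy, z=hλ:
  k1=λy_n ⇒ h·k1=z·y_n;  k2=λ(1+5/16z)y_n ⇒ h·k2=z(1+5/16z)y_n
  y_{n+1}/y_n = 1 + 1/7z + 6/7z(1+5/16z) = 1 + z + 15/56z²
  so R(z) = 1 + z + 15/56z².

Need |R(x)|<1, x<0.
x=-1.03: |R|=0.2542
R=1: x+15/56x²=0 ⇒ x=−56/15=-3.7333; min R=1−1/(4·15/56)=0.0667>−1
Confirm numerically:
  x=-3.463: |R|=0.74924 <1
  x=-2.381: |R|=0.13753 <1
  x=-1.701: |R|=0.07402 <1
  x=-1.661: |R|=0.07800 <1
  x=-4.048: |R|=1.34119 >1
  x=-3.987: |R|=1.27090 >1
So |R|<1 on (-3.7333, 0).

(-3.7333,0); λ=-4 ⇒ h* = (56/15)/4 = 0.9333.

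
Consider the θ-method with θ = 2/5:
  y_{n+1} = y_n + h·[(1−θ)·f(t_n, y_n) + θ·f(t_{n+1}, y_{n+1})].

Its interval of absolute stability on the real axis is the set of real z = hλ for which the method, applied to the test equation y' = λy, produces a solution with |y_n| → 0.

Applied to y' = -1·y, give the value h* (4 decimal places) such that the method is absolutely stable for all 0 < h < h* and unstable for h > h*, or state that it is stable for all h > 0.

With y'=λy (z=hλ):
  y_{n+1} = y_n + z·[3/5·y_n + 2/5·y_{n+1}] ⇒ (1 − 2/5z)y_{n+1} = (1 + 3/5z)y_n
  ⇒ R(z) = (1 + 3/5z)/(1 − 2/5z).

Solve |R(x)|<1 on ℝ⁻.
x=-1.77: |R|=0.0363
R=−1: 1+3/5x = −1+2/5x ⇒ -1/5x=2 ⇒ x=2/(-1/5)=-10.0000
Confirm numerically:
  x=-8.885: |R|=0.95103 <1
  x=-7.495: |R|=0.87469 <1
  x=-7.040: |R|=0.84486 <1
  x=-6.644: |R|=0.81649 <1
  x=-10.416: |R|=1.01610 >1
  x=-10.386: |R|=1.01498 >1
Interval (-10.0000, 0).

(-10.0000,0); λ=-1 ⇒ h* = (10)/1 = 10.0000.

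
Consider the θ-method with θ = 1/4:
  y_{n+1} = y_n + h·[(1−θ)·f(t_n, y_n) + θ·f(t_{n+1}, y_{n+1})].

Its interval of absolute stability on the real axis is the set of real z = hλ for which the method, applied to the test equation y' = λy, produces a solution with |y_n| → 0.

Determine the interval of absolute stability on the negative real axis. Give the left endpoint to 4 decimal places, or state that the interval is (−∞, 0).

Set f=λy, z=hλ:
  y_{n+1} = y_n + z·[3/4·y_n + 1/4·y_{n+1}] ⇒ (1 − 1/4z)y_{n+1} = (1 + 3/4z)y_n
  Hence R(z) = (1 + 3/4z)/(1 − 1/4z).

Need |R(x)|<1, x<0.
x=-1.57: |R|=0.1275
R=−1: 1+3/4x = −1+1/4x ⇒ -1/2x=2 ⇒ x=2/(-1/2)=-4.0000
Confirm numerically:
  x=-3.526: |R|=0.87404 <1
  x=-2.818: |R|=0.65327 <1
  x=-2.324: |R|=0.46996 <1
  x=-4.383: |R|=1.09138 >1
  x=-4.377: |R|=1.09001 >1
  x=-4.140: |R|=1.03440 >1
So |R|<1 on (-4.0000, 0).

z∈(-4.0000,0).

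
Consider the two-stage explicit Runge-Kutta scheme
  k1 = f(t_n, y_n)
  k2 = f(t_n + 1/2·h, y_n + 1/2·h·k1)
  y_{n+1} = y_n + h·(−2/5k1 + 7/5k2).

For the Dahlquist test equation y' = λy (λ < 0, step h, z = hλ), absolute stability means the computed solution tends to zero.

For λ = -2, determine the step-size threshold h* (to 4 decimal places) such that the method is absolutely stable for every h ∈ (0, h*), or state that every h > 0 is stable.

(-1.4286,0); λ=-2 ⇒ h* = (10/7)/2 = 0.7143.

On y'=λy, z=hλ:
  k1=λy_n ⇒ h·k1=z·y_n;  k2=λ(1+1/2z)y_n ⇒ h·k2=z(1+1/2z)y_n
  y_{n+1}/y_n = 1 − 2/5z + 7/5z(1+1/2z) = 1 + z + 7/10z²
  ⇒ R(z) = 1 + z + 7/10z².

Solve |R(x)|<1 on ℝ⁻.
x=-1.28: |R|=0.8669
R=1: x+7/10x²=0 ⇒ x=−10/7=-1.4286; min R=1−1/(4·7/10)=0.6429>−1
Confirm numerically:
  x=-1.280: |R|=0.86688 <1
  x=-1.083: |R|=0.73802 <1
  x=-0.669: |R|=0.64429 <1
  x=-1.625: |R|=1.22344 >1
  x=-1.558: |R|=1.14115 >1
So |R|<1 on (-1.4286, 0).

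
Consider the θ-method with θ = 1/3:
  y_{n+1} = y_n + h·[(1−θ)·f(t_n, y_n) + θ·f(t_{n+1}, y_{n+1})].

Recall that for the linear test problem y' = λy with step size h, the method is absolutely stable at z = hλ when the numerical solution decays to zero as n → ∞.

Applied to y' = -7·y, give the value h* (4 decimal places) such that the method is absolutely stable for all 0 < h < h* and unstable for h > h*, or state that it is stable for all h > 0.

Set f=λy, z=hλ:
  y_{n+1} = y_n + z·[2/3·y_n + 1/3·y_{n+1}] ⇒ (1 − 1/3z)y_{n+1} = (1 + 2/3z)y_n
  ⇒ R(z) = (1 + 2/3z)/(1 − 1/3z).

Need |R(x)|<1, x<0.
x=-1.36: |R|=0.0642
R=−1: 1+2/3x = −1+1/3x ⇒ -1/3x=2 ⇒ x=2/(-1/3)=-6.0000
Confirm numerically:
  x=-4.506: |R|=0.80096 <1
  x=-4.464: |R|=0.79421 <1
  x=-2.944: |R|=0.48587 <1
  x=-2.611: |R|=0.39601 <1
  x=-6.444: |R|=1.04701 >1
  x=-6.423: |R|=1.04489 >1
  x=-6.178: |R|=1.01939 >1
So |R|<1 on (-6.0000, 0).

(-6.0000,0); λ=-7 ⇒ h* = (6)/7 = 0.8571.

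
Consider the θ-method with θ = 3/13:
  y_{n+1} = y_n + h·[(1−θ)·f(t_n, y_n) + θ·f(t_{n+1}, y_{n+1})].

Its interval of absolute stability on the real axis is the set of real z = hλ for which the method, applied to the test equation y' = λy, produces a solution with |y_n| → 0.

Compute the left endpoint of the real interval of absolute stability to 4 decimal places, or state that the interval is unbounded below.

On y'=λy, z=hλ:
  y_{n+1} = y_n + z·[10/13·y_n + 3/13·y_{n+1}] ⇒ (1 − 3/13z)y_{n+1} = (1 + 10/13z)y_n
  Hence R(z) = (1 + 10/13z)/(1 − 3/13z).

Solve |R(x)|<1 on ℝ⁻.
x=-0.9: |R|=0.2548
R=−1: 1+10/13x = −1+3/13x ⇒ -7/13x=2 ⇒ x=2/(-7/13)=-3.7143
Confirm numerically:
  x=-2.516: |R|=0.59179 <1
  x=-2.363: |R|=0.52915 <1
  x=-2.128: |R|=0.42716 <1
  x=-1.639: |R|=0.18921 <1
  x=-4.096: |R|=1.10566 >1
  x=-3.759: |R|=1.01289 >1
So |R|<1 on (-3.7143, 0).

z* = -3.7143.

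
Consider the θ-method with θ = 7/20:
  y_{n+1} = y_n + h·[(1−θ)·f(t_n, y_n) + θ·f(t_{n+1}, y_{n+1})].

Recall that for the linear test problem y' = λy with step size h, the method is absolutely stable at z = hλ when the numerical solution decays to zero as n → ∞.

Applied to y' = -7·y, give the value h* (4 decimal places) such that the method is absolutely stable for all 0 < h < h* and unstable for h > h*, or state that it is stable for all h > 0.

(-6.6667,0); λ=-7 ⇒ h* = (20/3)/7 = 0.9524.

With y'=λy (z=hλ):
  y_{n+1} = y_n + z·[13/20·y_n + 7/20·y_{n+1}] ⇒ (1 − 7/20z)y_{n+1} = (1 + 13/20z)y_n
  ⇒ R(z) = (1 + 13/20z)/(1 − 7/20z).

Need |R(x)|<1, x<0.
x=-1.1: |R|=0.2058
R=−1: 1+13/20x = −1+7/20x ⇒ -3/10x=2 ⇒ x=2/(-3/10)=-6.6667
Confirm numerically:
  x=-5.405: |R|=0.86911 <1
  x=-4.977: |R|=0.81513 <1
  x=-3.888: |R|=0.64690 <1
  x=-2.741: |R|=0.39893 <1
  x=-6.989: |R|=1.02806 >1
  x=-6.876: |R|=1.01843 >1
  x=-6.851: |R|=1.01627 >1
So |R|<1 on (-6.6667, 0).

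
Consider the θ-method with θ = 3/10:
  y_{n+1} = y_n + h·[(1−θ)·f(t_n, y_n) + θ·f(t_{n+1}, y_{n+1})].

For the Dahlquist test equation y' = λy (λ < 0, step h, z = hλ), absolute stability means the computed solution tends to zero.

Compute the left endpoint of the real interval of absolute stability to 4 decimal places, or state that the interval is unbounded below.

z* = -5.0000.

With y'=λy (z=hλ):
  y_{n+1} = y_n + z·[7/10·y_n + 3/10·y_{n+1}] ⇒ (1 − 3/10z)y_{n+1} = (1 + 7/10z)y_n
  R(z) = (1 + 7/10z)/(1 − 3/10z).

Find x<0 with |R(x)|<1.
x=-1.06: |R|=0.1958
R=−1: 1+7/10x = −1+3/10x ⇒ -2/5x=2 ⇒ x=2/(-2/5)=-5.0000
Confirm numerically:
  x=-3.737: |R|=0.76182 <1
  x=-2.663: |R|=0.48035 <1
  x=-2.300: |R|=0.36095 <1
  x=-2.086: |R|=0.28306 <1
  x=-5.377: |R|=1.05771 >1
  x=-5.324: |R|=1.04990 >1
  x=-5.268: |R|=1.04154 >1
Stable set (-5.0000, 0).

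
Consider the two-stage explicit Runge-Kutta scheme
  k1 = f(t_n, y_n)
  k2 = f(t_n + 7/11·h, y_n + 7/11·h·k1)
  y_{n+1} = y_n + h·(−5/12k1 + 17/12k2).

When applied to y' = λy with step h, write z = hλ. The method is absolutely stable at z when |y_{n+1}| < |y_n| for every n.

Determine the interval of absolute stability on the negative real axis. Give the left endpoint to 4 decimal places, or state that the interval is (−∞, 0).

With y'=λy (z=hλ):
  k1=λy_n ⇒ h·k1=z·y_n;  k2=λ(1+7/11z)y_n ⇒ h·k2=z(1+7/11z)y_n
  y_{n+1}/y_n = 1 − 5/12z + 17/12z(1+7/11z) = 1 + z + 119/132z²
  so R(z) = 1 + z + 119/132z².

Solve |R(x)|<1 on ℝ⁻.
x=-0.5: |R|=0.7254
R=1: x+119/132x²=0 ⇒ x=−132/119=-1.1092; min R=1−1/(4·119/132)=0.7227>−1
Confirm numerically:
  x=-1.013: |R|=0.91211 <1
  x=-0.986: |R|=0.89045 <1
  x=-0.801: |R|=0.77741 <1
  x=-0.774: |R|=0.76608 <1
  x=-1.680: |R|=1.86444 >1
  x=-1.303: |R|=1.22760 >1
So |R|<1 on (-1.1092, 0).

(-1.1092, 0).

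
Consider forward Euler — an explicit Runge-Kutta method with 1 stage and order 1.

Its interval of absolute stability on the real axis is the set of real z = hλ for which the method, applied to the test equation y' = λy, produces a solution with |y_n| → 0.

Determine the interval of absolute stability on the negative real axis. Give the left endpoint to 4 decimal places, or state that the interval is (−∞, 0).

z∈(-2.0000,0).

Test eqn y'=λy, z=hλ:
  order 1, 1-stage ⇒ R(z)=1+z
  (e.g. R(-1.56)=-0.56000, |R|=0.56000)

Boundary: |R(x)|=1, x<0.
x=-1.56: |R|=0.5600
|R(-1.83)|=0.8300 |R(-1.2)|=0.2000 |R(-0.86)|=0.1400
Bisect:
  x_lo=-2.8031 |R|=1.8031  x_hi=-0.2537 |R|=0.7463
  mid=-1.52842 |R|=0.52842 →hi
  mid=-2.16577 |R|=1.16577 →lo
  mid=-1.84710 |R|=0.84710 →hi
  mid=-2.00643 |R|=1.00643 →lo
  mid=-1.92676 |R|=0.92676 →hi
  mid=-1.96660 |R|=0.96660 →hi
  mid=-1.98652 |R|=0.98652 →hi
  mid=-1.99647 |R|=0.99647 →hi
  mid=-2.00145 |R|=1.00145 →lo
  mid=-1.99896 |R|=0.99896 →hi
  ...
  [-2.00005,-1.99990] ⇒ x*=-2.0000
Stable set (-2.0000, 0).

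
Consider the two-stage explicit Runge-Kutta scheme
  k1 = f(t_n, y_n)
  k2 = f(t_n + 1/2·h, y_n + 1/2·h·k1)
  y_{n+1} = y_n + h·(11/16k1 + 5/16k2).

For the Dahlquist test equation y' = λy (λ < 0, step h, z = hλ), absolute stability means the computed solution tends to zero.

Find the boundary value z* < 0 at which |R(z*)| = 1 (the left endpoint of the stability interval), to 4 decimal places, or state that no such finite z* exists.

left endpoint -6.4000.

On y'=λy, z=hλ:
  k1=λy_n ⇒ h·k1=z·y_n;  k2=λ(1+1/2z)y_n ⇒ h·k2=z(1+1/2z)y_n
  y_{n+1}/y_n = 1 + 11/16z + 5/16z(1+1/2z) = 1 + z + 5/32z²
  R(z) = 1 + z + 5/32z².

Need |R(x)|<1, x<0.
x=-0.48: |R|=0.5560
R=1: x+5/32x²=0 ⇒ x=−32/5=-6.4000; min R=1−1/(4·5/32)=-0.6000>−1
Confirm numerically:
  x=-5.780: |R|=0.44006 <1
  x=-4.439: |R|=0.36014 <1
  x=-4.429: |R|=0.36399 <1
  x=-4.206: |R|=0.44187 <1
  x=-6.901: |R|=1.54022 >1
  x=-6.889: |R|=1.52636 >1
  x=-6.713: |R|=1.32831 >1
So |R|<1 on (-6.4000, 0).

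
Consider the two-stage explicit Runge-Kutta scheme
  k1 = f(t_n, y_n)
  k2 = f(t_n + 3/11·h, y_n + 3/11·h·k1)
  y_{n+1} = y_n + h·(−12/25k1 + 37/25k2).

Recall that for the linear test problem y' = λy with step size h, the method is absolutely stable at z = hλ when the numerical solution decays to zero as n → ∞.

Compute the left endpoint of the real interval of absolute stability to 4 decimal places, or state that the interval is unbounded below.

Test eqn y'=λy, z=hλ:
  k1=λy_n ⇒ h·k1=z·y_n;  k2=λ(1+3/11z)y_n ⇒ h·k2=z(1+3/11z)y_n
  y_{n+1}/y_n = 1 − 12/25z + 37/25z(1+3/11z) = 1 + z + 111/275z²
  R(z) = 1 + z + 111/275z².

Solve |R(x)|<1 on ℝ⁻.
x=-1.32: |R|=0.3833
R=1: x+111/275x²=0 ⇒ x=−275/111=-2.4775; min R=1−1/(4·111/275)=0.3806>−1
Confirm numerically:
  x=-1.586: |R|=0.42931 <1
  x=-1.137: |R|=0.38481 <1
  x=-1.125: |R|=0.38585 <1
  x=-1.002: |R|=0.40325 <1
  x=-2.906: |R|=1.50264 >1
  x=-2.653: |R|=1.18796 >1
  x=-2.637: |R|=1.16979 >1
So |R|<1 on (-2.4775, 0).

left endpoint -2.4775.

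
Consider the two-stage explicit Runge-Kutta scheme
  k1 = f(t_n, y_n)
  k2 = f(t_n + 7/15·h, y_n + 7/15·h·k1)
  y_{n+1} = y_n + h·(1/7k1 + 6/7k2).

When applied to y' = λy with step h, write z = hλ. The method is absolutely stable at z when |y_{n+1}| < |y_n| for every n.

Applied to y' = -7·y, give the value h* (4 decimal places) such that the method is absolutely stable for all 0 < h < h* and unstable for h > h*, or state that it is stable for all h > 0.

(-2.5000,0); λ=-7 ⇒ h* = (5/2)/7 = 0.3571.

With y'=λy (z=hλ):
  k1=λy_n ⇒ h·k1=z·y_n;  k2=λ(1+7/15z)y_n ⇒ h·k2=z(1+7/15z)y_n
  y_{n+1}/y_n = 1 + 1/7z + 6/7z(1+7/15z) = 1 + z + 2/5z²
  R(z) = 1 + z + 2/5z².

Boundary: |R(x)|=1, x<0.
x=-0.84: |R|=0.4422
R=1: x+2/5x²=0 ⇒ x=−5/2=-2.5000; min R=1−1/(4·2/5)=0.3750>−1
Confirm numerically:
  x=-2.343: |R|=0.85286 <1
  x=-1.945: |R|=0.56821 <1
  x=-1.687: |R|=0.45139 <1
  x=-2.888: |R|=1.44822 >1
  x=-2.675: |R|=1.18725 >1
Interval (-2.5000, 0).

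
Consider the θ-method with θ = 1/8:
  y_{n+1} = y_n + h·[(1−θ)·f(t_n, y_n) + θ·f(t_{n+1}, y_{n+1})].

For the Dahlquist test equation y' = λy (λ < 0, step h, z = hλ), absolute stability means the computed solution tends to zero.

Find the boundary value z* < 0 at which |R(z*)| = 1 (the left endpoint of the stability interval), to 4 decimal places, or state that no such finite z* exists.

z* = -2.6667.

With y'=λy (z=hλ):
  y_{n+1} = y_n + z·[7/8·y_n + 1/8·y_{n+1}] ⇒ (1 − 1/8z)y_{n+1} = (1 + 7/8z)y_n
  Hence R(z) = (1 + 7/8z)/(1 − 1/8z).

Solve |R(x)|<1 on ℝ⁻.
x=-1.26: |R|=0.0886
R=−1: 1+7/8x = −1+1/8x ⇒ -3/4x=2 ⇒ x=2/(-3/4)=-2.6667
Confirm numerically:
  x=-1.665: |R|=0.37817 <1
  x=-1.183: |R|=0.03060 <1
  x=-1.076: |R|=0.05156 <1
  x=-3.014: |R|=1.18921 >1
  x=-2.874: |R|=1.11440 >1
Interval (-2.6667, 0).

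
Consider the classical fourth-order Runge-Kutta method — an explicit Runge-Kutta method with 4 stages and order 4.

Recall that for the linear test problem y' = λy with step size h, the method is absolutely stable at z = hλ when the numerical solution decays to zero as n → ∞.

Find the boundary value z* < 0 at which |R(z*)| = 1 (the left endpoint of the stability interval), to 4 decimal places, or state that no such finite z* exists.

z* = -2.7853.

Test eqn y'=λy, z=hλ:
  order 4, 4-stage ⇒ R(z)=1+z+z^2/2+z^3/6+z^4/24
  (e.g. R(-1.29)=0.29965, |R|=0.29965)

Find x<0 with |R(x)|<1.
x=-1.29: |R|=0.2997
|R(-2.94)|=1.2594 |R(-1.71)|=0.2749
Bisect:
  x_lo=-3.6422 |R|=3.2704  x_hi=-0.3136 |R|=0.7309
  mid=-1.97789 |R|=0.32621 →hi
  mid=-2.81006 |R|=1.03799 →lo
  mid=-2.39398 |R|=0.55346 →hi
  mid=-2.60202 |R|=0.75706 →hi
  mid=-2.70604 |R|=0.88694 →hi
  mid=-2.75805 |R|=0.95970 →hi
  mid=-2.78405 |R|=0.99813 →hi
  mid=-2.79706 |R|=1.01788 →lo
  mid=-2.79056 |R|=1.00796 →lo
  mid=-2.78731 |R|=1.00304 →lo
  ...
  [-2.78548,-2.78527] ⇒ x*=-2.7853
So |R|<1 on (-2.7853, 0).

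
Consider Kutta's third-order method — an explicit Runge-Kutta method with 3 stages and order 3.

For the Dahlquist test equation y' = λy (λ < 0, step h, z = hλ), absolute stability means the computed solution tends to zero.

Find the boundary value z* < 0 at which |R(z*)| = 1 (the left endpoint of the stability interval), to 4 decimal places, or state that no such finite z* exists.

left endpoint -2.5127.

On y'=λy, z=hλ:
  order 3, 3-stage ⇒ R(z)=1+z+z^2/2+z^3/6
  (e.g. R(-1.28)=0.18967, |R|=0.18967)

Solve |R(x)|<1 on ℝ⁻.
x=-1.28: |R|=0.1897
|R(-2.56)|=1.0794 |R(-1.58)|=0.0108 |R(-0.81)|=0.4295
Bisect:
  x_lo=-3.1306 |R|=2.3439  x_hi=-0.3010 |R|=0.7397
  mid=-1.71580 |R|=0.08570 →hi
  mid=-2.42320 |R|=0.85872 →hi
  mid=-2.77690 |R|=1.49017 →lo
  mid=-2.60005 |R|=1.14942 →lo
  mid=-2.51163 |R|=0.99816 →hi
  mid=-2.55584 |R|=1.07227 →lo
  mid=-2.53373 |R|=1.03484 →lo
  mid=-2.52268 |R|=1.01641 →lo
  mid=-2.51715 |R|=1.00726 →lo
  ...
  [-2.51283,-2.51266] ⇒ x*=-2.5127
Stable set (-2.5127, 0).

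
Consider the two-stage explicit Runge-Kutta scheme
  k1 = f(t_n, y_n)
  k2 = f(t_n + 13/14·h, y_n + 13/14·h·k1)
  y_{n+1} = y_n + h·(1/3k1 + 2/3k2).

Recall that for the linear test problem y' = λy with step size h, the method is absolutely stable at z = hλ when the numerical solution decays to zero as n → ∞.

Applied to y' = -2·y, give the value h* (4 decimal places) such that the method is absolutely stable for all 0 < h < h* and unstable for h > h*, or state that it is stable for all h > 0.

(-1.6154,0); λ=-2 ⇒ h* = (21/13)/2 = 0.8077.

With y'=λy (z=hλ):
  k1=λy_n ⇒ h·k1=z·y_n;  k2=λ(1+13/14z)y_n ⇒ h·k2=z(1+13/14z)y_n
  y_{n+1}/y_n = 1 + 1/3z + 2/3z(1+13/14z) = 1 + z + 13/21z²
  so R(z) = 1 + z + 13/21z².

Need |R(x)|<1, x<0.
x=-0.89: |R|=0.6003
R=1: x+13/21x²=0 ⇒ x=−21/13=-1.6154; min R=1−1/(4·13/21)=0.5962>−1
Confirm numerically:
  x=-1.533: |R|=0.92182 <1
  x=-1.328: |R|=0.76374 <1
  x=-0.854: |R|=0.59748 <1
  x=-0.712: |R|=0.60182 <1
  x=-2.181: |R|=1.76366 >1
  x=-1.945: |R|=1.39687 >1
  x=-1.906: |R|=1.34290 >1
Interval (-1.6154, 0).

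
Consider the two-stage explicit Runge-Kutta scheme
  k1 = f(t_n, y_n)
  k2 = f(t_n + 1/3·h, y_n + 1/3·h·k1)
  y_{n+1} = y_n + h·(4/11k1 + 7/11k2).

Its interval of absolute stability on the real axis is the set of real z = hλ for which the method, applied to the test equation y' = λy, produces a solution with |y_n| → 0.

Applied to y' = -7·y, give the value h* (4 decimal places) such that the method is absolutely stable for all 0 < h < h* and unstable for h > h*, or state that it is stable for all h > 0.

On y'=λy, z=hλ:
  k1=λy_n ⇒ h·k1=z·y_n;  k2=λ(1+1/3z)y_n ⇒ h·k2=z(1+1/3z)y_n
  y_{n+1}/y_n = 1 + 4/11z + 7/11z(1+1/3z) = 1 + z + 7/33z²
  so R(z) = 1 + z + 7/33z².

Find x<0 with |R(x)|<1.
x=-0.68: |R|=0.4181
R=1: x+7/33x²=0 ⇒ x=−33/7=-4.7143; min R=1−1/(4·7/33)=-0.1786>−1
Confirm numerically:
  x=-2.689: |R|=0.15521 <1
  x=-2.641: |R|=0.16148 <1
  x=-2.637: |R|=0.16196 <1
  x=-2.600: |R|=0.16606 <1
  x=-5.171: |R|=1.50096 >1
  x=-4.905: |R|=1.19843 >1
Stable set (-4.7143, 0).

(-4.7143,0); λ=-7 ⇒ h* = (33/7)/7 = 0.6735.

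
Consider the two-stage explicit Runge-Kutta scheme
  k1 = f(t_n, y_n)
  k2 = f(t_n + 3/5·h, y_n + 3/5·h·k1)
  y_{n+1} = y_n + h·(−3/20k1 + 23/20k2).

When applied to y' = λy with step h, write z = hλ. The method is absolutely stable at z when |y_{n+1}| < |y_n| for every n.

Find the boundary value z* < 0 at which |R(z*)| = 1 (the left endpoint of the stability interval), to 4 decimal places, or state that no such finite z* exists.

left endpoint -1.4493.

On y'=λy, z=hλ:
  k1=λy_n ⇒ h·k1=z·y_n;  k2=λ(1+3/5z)y_n ⇒ h·k2=z(1+3/5z)y_n
  y_{n+1}/y_n = 1 − 3/20z + 23/20z(1+3/5z) = 1 + z + 69/100z²
  R(z) = 1 + z + 69/100z².

Boundary: |R(x)|=1, x<0.
x=-1.27: |R|=0.8429
R=1: x+69/100x²=0 ⇒ x=−100/69=-1.4493; min R=1−1/(4·69/100)=0.6377>−1
Confirm numerically:
  x=-1.141: |R|=0.75730 <1
  x=-0.720: |R|=0.63770 <1
  x=-0.611: |R|=0.64659 <1
  x=-1.823: |R|=1.47010 >1
  x=-1.681: |R|=1.26878 >1
  x=-1.600: |R|=1.16640 >1
Interval (-1.4493, 0).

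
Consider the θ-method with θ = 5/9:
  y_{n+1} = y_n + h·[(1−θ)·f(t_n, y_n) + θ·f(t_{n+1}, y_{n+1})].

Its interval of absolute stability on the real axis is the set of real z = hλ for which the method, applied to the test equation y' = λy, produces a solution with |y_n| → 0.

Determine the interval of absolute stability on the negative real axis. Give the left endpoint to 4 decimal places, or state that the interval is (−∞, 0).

With y'=λy (z=hλ):
  y_{n+1} = y_n + z·[4/9·y_n + 5/9·y_{n+1}] ⇒ (1 − 5/9z)y_{n+1} = (1 + 4/9z)y_n
  ⇒ R(z) = (1 + 4/9z)/(1 − 5/9z).

Find x<0 with |R(x)|<1.
x=-1.34: |R|=0.2318
x=-2: |R|=0.0526
x=-10: |R|=0.5254
x=-100: |R|=0.7682
θ=5/9≥1/2 ⇒ |1+4/9x|<|1−5/9x| ∀x<0 ⇒ stable on all of ℝ⁻.

(−∞, 0) — no finite endpoint.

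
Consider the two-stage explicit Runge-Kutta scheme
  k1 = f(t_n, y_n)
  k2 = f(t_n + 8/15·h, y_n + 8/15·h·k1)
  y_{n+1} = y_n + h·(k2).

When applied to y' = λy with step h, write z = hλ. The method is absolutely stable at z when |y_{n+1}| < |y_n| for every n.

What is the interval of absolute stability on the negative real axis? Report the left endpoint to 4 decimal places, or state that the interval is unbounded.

z∈(-1.8750,0).

On y'=λy, z=hλ:
  k1=λy_n ⇒ h·k1=z·y_n;  k2=λ(1+8/15z)y_n ⇒ h·k2=z(1+8/15z)y_n
  y_{n+1}/y_n = 1 + z(1+8/15z) = 1 + z + 8/15z²
  ⇒ R(z) = 1 + z + 8/15z².

Boundary: |R(x)|=1, x<0.
x=-0.52: |R|=0.6242
R=1: x+8/15x²=0 ⇒ x=−15/8=-1.8750; min R=1−1/(4·8/15)=0.5312>−1
Confirm numerically:
  x=-1.377: |R|=0.63427 <1
  x=-1.128: |R|=0.55060 <1
  x=-0.846: |R|=0.53572 <1
  x=-0.824: |R|=0.53812 <1
  x=-2.259: |R|=1.46264 >1
  x=-2.247: |R|=1.44580 >1
Stable set (-1.8750, 0).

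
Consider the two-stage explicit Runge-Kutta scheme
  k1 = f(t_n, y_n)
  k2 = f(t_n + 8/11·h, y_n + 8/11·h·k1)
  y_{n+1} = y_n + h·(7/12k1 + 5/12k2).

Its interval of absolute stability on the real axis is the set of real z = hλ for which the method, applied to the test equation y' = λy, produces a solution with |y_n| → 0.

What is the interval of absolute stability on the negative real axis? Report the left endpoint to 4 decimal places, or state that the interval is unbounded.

(-3.3000, 0).

With y'=λy (z=hλ):
  k1=λy_n ⇒ h·k1=z·y_n;  k2=λ(1+8/11z)y_n ⇒ h·k2=z(1+8/11z)y_n
  y_{n+1}/y_n = 1 + 7/12z + 5/12z(1+8/11z) = 1 + z + 10/33z²
  R(z) = 1 + z + 10/33z².

Find x<0 with |R(x)|<1.
x=-1.29: |R|=0.2143
R=1: x+10/33x²=0 ⇒ x=−33/10=-3.3000; min R=1−1/(4·10/33)=0.1750>−1
Confirm numerically:
  x=-2.190: |R|=0.26336 <1
  x=-1.960: |R|=0.20412 <1
  x=-1.824: |R|=0.18417 <1
  x=-3.818: |R|=1.59931 >1
  x=-3.708: |R|=1.45844 >1
  x=-3.628: |R|=1.36060 >1
Interval (-3.3000, 0).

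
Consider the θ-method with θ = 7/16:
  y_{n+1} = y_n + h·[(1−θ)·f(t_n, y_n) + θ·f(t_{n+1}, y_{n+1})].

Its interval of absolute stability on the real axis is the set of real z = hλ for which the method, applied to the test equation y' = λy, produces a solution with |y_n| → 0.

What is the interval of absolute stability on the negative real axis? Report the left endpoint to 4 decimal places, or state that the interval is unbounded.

Test eqn y'=λy, z=hλ:
  y_{n+1} = y_n + z·[9/16·y_n + 7/16·y_{n+1}] ⇒ (1 − 7/16z)y_{n+1} = (1 + 9/16z)y_n
  Hence R(z) = (1 + 9/16z)/(1 − 7/16z).

Boundary: |R(x)|=1, x<0.
x=-0.93: |R|=0.3390
R=−1: 1+9/16x = −1+7/16x ⇒ -1/8x=2 ⇒ x=2/(-1/8)=-16.0000
Confirm numerically:
  x=-13.137: |R|=0.94696 <1
  x=-11.719: |R|=0.91266 <1
  x=-9.397: |R|=0.83852 <1
  x=-16.458: |R|=1.00698 >1
  x=-16.399: |R|=1.00610 >1
Stable set (-16.0000, 0).

z∈(-16.0000,0).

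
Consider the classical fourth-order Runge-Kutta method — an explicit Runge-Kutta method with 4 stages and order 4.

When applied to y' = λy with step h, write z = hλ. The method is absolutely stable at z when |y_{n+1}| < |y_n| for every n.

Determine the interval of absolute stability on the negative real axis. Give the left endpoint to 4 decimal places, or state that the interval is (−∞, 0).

Set f=λy, z=hλ:
  order 4, 4-stage ⇒ R(z)=1+z+z^2/2+z^3/6+z^4/24
  (e.g. R(-0.65)=0.52292, |R|=0.52292)

Solve |R(x)|<1 on ℝ⁻.
x=-0.65: |R|=0.5229
|R(-2.98)|=1.3355 |R(-1.93)|=0.3124 |R(-1.14)|=0.3332
Bisect:
  x_lo=-3.1034 |R|=1.5955  x_hi=-0.3870 |R|=0.6792
  mid=-1.74519 |R|=0.27828 →hi
  mid=-2.42430 |R|=0.57886 →hi
  mid=-2.76385 |R|=0.96815 →hi
  mid=-2.93363 |R|=1.24767 →lo
  mid=-2.84874 |R|=1.09995 →lo
  mid=-2.80629 |R|=1.03213 →lo
  mid=-2.78507 |R|=0.99967 →hi
  mid=-2.79568 |R|=1.01578 →lo
  mid=-2.79038 |R|=1.00769 →lo
  mid=-2.78773 |R|=1.00367 →lo
  ...
  [-2.78540,-2.78524] ⇒ x*=-2.7853
Stable set (-2.7853, 0).

z∈(-2.7853,0).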